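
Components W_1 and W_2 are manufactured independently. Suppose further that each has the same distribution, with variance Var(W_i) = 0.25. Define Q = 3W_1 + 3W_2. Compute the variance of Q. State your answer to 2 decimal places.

4.50

By independence, Var(Q) = (3)²Var(W_1) + (3)²Var(W_2)
= (3)²·0.25 + (3)²·0.25 = 4.5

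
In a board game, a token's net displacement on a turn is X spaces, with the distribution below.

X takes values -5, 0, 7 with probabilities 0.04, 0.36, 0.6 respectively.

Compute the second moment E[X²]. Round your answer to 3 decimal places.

30.400

E[X²] = (-5)²(0.04) + (0)²(0.36) + (7)²(0.6) = 30.4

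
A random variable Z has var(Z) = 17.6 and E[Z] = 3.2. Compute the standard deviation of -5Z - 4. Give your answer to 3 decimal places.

20.976

var(-5Z - 4) = (-5)²·17.6 = 440
SD(-5Z - 4) = √440 ≈ 20.976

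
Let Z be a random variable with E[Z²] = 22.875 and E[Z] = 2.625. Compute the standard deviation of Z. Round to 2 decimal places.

4.00

Var(Z) = 22.875 − (2.625)² = 15.984375
sd(Z) = √15.984375 ≈ 4.00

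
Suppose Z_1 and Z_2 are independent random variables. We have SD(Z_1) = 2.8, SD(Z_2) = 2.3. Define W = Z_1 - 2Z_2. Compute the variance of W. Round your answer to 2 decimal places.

Var(Z_1) = 7.84, Var(Z_2) = 5.29
By independence, Var(W) = (1)²Var(Z_1) + (-2)²Var(Z_2)
= (1)²·7.84 + (-2)²·5.29 = 29

29.00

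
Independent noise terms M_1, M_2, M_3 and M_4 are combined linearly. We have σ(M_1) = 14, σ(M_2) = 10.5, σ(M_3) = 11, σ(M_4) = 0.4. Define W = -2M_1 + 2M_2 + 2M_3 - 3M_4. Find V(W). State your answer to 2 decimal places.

V(M_1) = 196, V(M_2) = 110.25, V(M_3) = 121, V(M_4) = 0.16
By independence, V(W) = (-2)²V(M_1) + (2)²V(M_2) + (2)²V(M_3) + (-3)²V(M_4)
= (-2)²·196 + (2)²·110.25 + (2)²·121 + (-3)²·0.16 = 1710.44

1710.44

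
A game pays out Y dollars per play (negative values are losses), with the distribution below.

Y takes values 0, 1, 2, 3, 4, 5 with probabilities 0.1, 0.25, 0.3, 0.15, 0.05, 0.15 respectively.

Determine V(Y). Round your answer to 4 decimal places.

E[Y] = (0)(0.1) + (1)(0.25) + (2)(0.3) + (3)(0.15) + (4)(0.05) + (5)(0.15) = 2.25
E[Y²] = (0)²(0.1) + (1)²(0.25) + (2)²(0.3) + (3)²(0.15) + (4)²(0.05) + (5)²(0.15) = 7.35
V(Y) = E[Y²] − (E[Y])² = 7.35 − (2.25)² = 2.2875

2.2875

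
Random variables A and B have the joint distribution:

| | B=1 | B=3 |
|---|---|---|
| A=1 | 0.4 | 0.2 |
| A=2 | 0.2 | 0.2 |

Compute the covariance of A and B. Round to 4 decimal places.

E[A] = 1.4,  E[B] = 1.8
E[AB] = 2.6
Cov(A,B) = E[AB] − E[A]E[B] = 2.6 − (1.4)(1.8) = 0.08

0.0800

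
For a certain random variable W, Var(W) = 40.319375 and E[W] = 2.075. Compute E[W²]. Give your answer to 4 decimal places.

44.6250

E[W²] = Var(W) + (E[W])² = 40.319375 + (2.075)² = 44.625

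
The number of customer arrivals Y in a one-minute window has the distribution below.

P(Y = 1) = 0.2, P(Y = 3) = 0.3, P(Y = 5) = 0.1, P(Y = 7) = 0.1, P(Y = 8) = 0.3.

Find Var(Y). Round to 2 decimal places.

E[Y] = (1)(0.2) + (3)(0.3) + (5)(0.1) + (7)(0.1) + (8)(0.3) = 4.7
E[Y²] = (1)²(0.2) + (3)²(0.3) + (5)²(0.1) + (7)²(0.1) + (8)²(0.3) = 29.5
Var(Y) = E[Y²] − (E[Y])² = 29.5 − (4.7)² = 7.41

7.41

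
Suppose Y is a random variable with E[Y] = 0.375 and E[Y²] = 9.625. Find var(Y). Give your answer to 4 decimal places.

var(Y) = 9.625 − (0.375)² = 9.484375

9.4844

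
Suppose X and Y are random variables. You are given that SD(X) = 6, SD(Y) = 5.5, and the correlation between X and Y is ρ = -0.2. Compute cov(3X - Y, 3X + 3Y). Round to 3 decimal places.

var(X) = (6)² = 36;  var(Y) = (5.5)² = 30.25
cov(X,Y) = ρ·SD(X)·SD(Y) = -0.2·6·5.5 = -6.6
cov(3X - Y, 3X + 3Y) = (3)(3)var(X) + (-1)(3)var(Y) + [(3)(3) + (-1)(3)]cov(X,Y)
= 9·36 + -3·30.25 + 6·-6.6 = 193.65

193.650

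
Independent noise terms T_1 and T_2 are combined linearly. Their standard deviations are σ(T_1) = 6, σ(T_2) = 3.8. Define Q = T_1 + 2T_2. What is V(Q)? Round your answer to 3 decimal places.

V(T_1) = 36, V(T_2) = 14.44
By independence, V(Q) = (1)²V(T_1) + (2)²V(T_2)
= (1)²·36 + (2)²·14.44 = 93.76

93.760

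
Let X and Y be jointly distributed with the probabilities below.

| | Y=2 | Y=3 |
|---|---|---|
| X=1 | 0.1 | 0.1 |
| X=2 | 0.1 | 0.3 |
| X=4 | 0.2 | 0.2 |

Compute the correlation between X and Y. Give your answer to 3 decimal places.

-0.102

E[X] = 2.6,  E[Y] = 2.6
E[XY] = 6.7
Cov(X,Y) = E[XY] − E[X]E[Y] = 6.7 − (2.6)(2.6) = -0.06
Var(X) = 1.44,  Var(Y) = 0.24
ρ = -0.06 / √(1.44·0.24) ≈ -0.102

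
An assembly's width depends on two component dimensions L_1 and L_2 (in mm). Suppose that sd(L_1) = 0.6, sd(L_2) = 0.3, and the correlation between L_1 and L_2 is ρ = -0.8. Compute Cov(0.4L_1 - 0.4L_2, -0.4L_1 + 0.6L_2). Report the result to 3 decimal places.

Var(L_1) = (0.6)² = 0.36;  Var(L_2) = (0.3)² = 0.09
Cov(L_1,L_2) = ρ·sd(L_1)·sd(L_2) = -0.8·0.6·0.3 = -0.144
Cov(0.4L_1 - 0.4L_2, -0.4L_1 + 0.6L_2) = (0.4)(-0.4)Var(L_1) + (-0.4)(0.6)Var(L_2) + [(0.4)(0.6) + (-0.4)(-0.4)]Cov(L_1,L_2)
= -0.16·0.36 + -0.24·0.09 + 0.4·-0.144 = -0.1368

-0.137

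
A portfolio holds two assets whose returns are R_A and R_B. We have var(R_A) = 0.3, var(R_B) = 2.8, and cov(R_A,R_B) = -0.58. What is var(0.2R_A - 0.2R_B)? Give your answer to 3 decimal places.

var(0.2R_A - 0.2R_B) = (0.2)²·var(R_A) + (-0.2)²·var(R_B) + 2·(0.2)·(-0.2)·cov(R_A,R_B)
= 0.04·0.3 + 0.04·2.8 + -0.08·-0.58 = 0.1704

0.170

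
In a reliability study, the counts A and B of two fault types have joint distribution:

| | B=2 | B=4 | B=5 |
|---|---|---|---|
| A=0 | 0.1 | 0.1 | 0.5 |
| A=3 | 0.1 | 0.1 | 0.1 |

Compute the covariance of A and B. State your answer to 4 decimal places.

-0.4800

E[A] = 0.9,  E[B] = 4.2
E[AB] = 3.3
cov(A,B) = E[AB] − E[A]E[B] = 3.3 − (0.9)(4.2) = -0.48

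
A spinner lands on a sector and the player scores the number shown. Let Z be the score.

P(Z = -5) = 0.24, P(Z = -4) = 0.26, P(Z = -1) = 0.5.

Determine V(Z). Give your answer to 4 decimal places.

3.1524

E[Z] = (-5)(0.24) + (-4)(0.26) + (-1)(0.5) = -2.74
E[Z²] = (-5)²(0.24) + (-4)²(0.26) + (-1)²(0.5) = 10.66
V(Z) = E[Z²] − (E[Z])² = 10.66 − (-2.74)² = 3.1524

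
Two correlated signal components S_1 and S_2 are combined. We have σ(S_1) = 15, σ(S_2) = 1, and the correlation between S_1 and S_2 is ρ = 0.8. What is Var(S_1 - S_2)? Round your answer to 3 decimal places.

202.000

Var(S_1) = (15)² = 225;  Var(S_2) = (1)² = 1
Cov(S_1,S_2) = ρ·σ(S_1)·σ(S_2) = 0.8·15·1 = 12
Var(S_1 - S_2) = (1)²·Var(S_1) + (-1)²·Var(S_2) + 2·(1)·(-1)·Cov(S_1,S_2)
= 1·225 + 1·1 + -2·12 = 202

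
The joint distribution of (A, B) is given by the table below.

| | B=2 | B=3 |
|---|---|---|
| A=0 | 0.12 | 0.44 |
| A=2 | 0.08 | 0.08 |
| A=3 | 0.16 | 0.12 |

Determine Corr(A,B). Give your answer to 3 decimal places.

-0.344

E[A] = 1.16,  E[B] = 2.64
E[AB] = 2.84
cov(A,B) = E[AB] − E[A]E[B] = 2.84 − (1.16)(2.64) = -0.2224
V(A) = 1.8144,  V(B) = 0.2304
ρ = -0.2224 / √(1.8144·0.2304) ≈ -0.344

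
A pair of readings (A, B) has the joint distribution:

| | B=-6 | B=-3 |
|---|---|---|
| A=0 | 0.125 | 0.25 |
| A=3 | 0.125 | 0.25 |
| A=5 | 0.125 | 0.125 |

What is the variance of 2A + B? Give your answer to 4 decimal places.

E[A] = 2.375,  E[B] = -4.125,  E[AB] = -10.125
var(A) = 9.625 − (2.375)² = 3.984375;  var(B) = 19.125 − (-4.125)² = 2.109375
Cov(A,B) = -10.125 − (2.375)(-4.125) = -0.328125
var(2A + B) = (2)²·3.984375 + (1)²·2.109375 + 2·(2)·(1)·-0.328125 = 16.734375

16.7344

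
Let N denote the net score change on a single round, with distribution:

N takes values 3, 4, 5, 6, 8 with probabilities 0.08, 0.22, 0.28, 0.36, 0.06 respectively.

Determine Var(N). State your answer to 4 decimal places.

1.4144

E[N] = (3)(0.08) + (4)(0.22) + (5)(0.28) + (6)(0.36) + (8)(0.06) = 5.16
E[N²] = (3)²(0.08) + (4)²(0.22) + (5)²(0.28) + (6)²(0.36) + (8)²(0.06) = 28.04
Var(N) = E[N²] − (E[N])² = 28.04 − (5.16)² = 1.4144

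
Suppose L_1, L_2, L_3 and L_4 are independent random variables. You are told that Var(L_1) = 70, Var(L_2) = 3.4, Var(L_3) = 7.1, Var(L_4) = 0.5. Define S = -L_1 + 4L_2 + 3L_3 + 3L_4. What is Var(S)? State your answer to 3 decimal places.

192.800

By independence, Var(S) = (-1)²Var(L_1) + (4)²Var(L_2) + (3)²Var(L_3) + (3)²Var(L_4)
= (-1)²·70 + (4)²·3.4 + (3)²·7.1 + (3)²·0.5 = 192.8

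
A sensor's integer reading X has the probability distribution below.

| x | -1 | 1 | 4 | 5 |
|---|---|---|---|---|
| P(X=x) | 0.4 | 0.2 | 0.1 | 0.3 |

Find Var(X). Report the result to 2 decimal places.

6.81

E[X] = (-1)(0.4) + (1)(0.2) + (4)(0.1) + (5)(0.3) = 1.7
E[X²] = (-1)²(0.4) + (1)²(0.2) + (4)²(0.1) + (5)²(0.3) = 9.7
Var(X) = E[X²] − (E[X])² = 9.7 − (1.7)² = 6.81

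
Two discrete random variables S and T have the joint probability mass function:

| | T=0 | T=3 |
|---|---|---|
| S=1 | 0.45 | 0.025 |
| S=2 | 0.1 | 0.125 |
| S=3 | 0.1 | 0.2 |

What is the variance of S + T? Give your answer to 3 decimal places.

E[S] = 1.825,  E[T] = 1.05,  E[ST] = 2.625
var(S) = 4.075 − (1.825)² = 0.744375;  var(T) = 3.15 − (1.05)² = 2.0475
cov(S,T) = 2.625 − (1.825)(1.05) = 0.70875
var(S + T) = (1)²·0.744375 + (1)²·2.0475 + 2·(1)·(1)·0.70875 = 4.209375

4.209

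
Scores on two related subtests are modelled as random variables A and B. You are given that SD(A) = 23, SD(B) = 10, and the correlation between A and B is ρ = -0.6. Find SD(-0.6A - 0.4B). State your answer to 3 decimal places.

Var(A) = (23)² = 529;  Var(B) = (10)² = 100
cov(A,B) = ρ·SD(A)·SD(B) = -0.6·23·10 = -138
Var(-0.6A - 0.4B) = (-0.6)²·Var(A) + (-0.4)²·Var(B) + 2·(-0.6)·(-0.4)·cov(A,B)
= 0.36·529 + 0.16·100 + 0.48·-138 = 140.2
SD(-0.6A - 0.4B) = √140.2 ≈ 11.841

11.841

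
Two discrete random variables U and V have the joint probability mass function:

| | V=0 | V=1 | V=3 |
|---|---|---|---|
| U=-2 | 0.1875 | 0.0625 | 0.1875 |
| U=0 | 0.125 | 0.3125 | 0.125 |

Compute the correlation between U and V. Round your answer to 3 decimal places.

E[U] = -0.875,  E[V] = 1.3125
E[UV] = -1.25
cov(U,V) = E[UV] − E[U]E[V] = -1.25 − (-0.875)(1.3125) = -0.1015625
Var(U) = 0.984375,  Var(V) = 1.46484375
ρ = -0.1015625 / √(0.984375·1.46484375) ≈ -0.085

-0.085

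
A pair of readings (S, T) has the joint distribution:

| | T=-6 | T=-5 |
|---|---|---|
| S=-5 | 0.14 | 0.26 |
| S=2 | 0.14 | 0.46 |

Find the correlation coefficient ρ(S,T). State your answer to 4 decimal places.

E[S] = -0.8,  E[T] = -5.28
E[ST] = 4.42
cov(S,T) = E[ST] − E[S]E[T] = 4.42 − (-0.8)(-5.28) = 0.196
Var(S) = 11.76,  Var(T) = 0.2016
ρ = 0.196 / √(11.76·0.2016) ≈ 0.1273

0.1273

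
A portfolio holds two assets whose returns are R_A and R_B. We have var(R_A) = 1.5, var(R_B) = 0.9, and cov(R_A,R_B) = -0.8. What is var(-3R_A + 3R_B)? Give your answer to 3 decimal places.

36.000

var(-3R_A + 3R_B) = (-3)²·var(R_A) + (3)²·var(R_B) + 2·(-3)·(3)·cov(R_A,R_B)
= 9·1.5 + 9·0.9 + -18·-0.8 = 36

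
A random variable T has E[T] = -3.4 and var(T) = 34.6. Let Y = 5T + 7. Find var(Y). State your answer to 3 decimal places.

var(5T + 7) = (5)²·var(T) = 25·34.6 = 865

865.000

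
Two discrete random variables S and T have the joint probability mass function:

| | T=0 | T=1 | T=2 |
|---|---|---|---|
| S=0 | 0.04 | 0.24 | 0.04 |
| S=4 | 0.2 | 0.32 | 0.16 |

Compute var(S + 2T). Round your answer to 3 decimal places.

5.030

E[S] = 2.72,  E[T] = 0.96,  E[ST] = 2.56
var(S) = 10.88 − (2.72)² = 3.4816;  var(T) = 1.36 − (0.96)² = 0.4384
cov(S,T) = 2.56 − (2.72)(0.96) = -0.0512
var(S + 2T) = (1)²·3.4816 + (2)²·0.4384 + 2·(1)·(2)·-0.0512 = 5.0304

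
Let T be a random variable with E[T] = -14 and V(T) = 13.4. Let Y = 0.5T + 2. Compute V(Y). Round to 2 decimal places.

3.35

V(0.5T + 2) = (0.5)²·V(T) = 0.25·13.4 = 3.35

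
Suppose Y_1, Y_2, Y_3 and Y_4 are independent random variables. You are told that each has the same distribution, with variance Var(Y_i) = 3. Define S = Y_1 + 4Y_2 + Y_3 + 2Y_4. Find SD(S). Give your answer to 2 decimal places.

8.12

By independence, Var(S) = (1)²Var(Y_1) + (4)²Var(Y_2) + (1)²Var(Y_3) + (2)²Var(Y_4)
= (1)²·3 + (4)²·3 + (1)²·3 + (2)²·3 = 66
SD(S) = √66 ≈ 8.12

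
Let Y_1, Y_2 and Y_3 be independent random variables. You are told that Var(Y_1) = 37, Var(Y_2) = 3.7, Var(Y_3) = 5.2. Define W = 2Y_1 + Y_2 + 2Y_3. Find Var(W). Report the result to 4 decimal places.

172.5000

By independence, Var(W) = (2)²Var(Y_1) + (1)²Var(Y_2) + (2)²Var(Y_3)
= (2)²·37 + (1)²·3.7 + (2)²·5.2 = 172.5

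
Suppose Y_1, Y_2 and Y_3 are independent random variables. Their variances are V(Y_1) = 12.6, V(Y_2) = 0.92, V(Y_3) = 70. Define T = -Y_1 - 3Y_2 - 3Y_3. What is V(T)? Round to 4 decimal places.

By independence, V(T) = (-1)²V(Y_1) + (-3)²V(Y_2) + (-3)²V(Y_3)
= (-1)²·12.6 + (-3)²·0.92 + (-3)²·70 = 650.88

650.8800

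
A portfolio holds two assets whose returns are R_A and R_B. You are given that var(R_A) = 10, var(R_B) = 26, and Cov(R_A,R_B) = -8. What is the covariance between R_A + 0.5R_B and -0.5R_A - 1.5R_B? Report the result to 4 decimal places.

-10.5000

Cov(R_A + 0.5R_B, -0.5R_A - 1.5R_B) = (1)(-0.5)var(R_A) + (0.5)(-1.5)var(R_B) + [(1)(-1.5) + (0.5)(-0.5)]Cov(R_A,R_B)
= -0.5·10 + -0.75·26 + -1.75·-8 = -10.5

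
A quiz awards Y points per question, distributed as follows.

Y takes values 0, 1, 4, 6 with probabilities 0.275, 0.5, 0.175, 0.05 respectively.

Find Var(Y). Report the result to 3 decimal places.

E[Y] = (0)(0.275) + (1)(0.5) + (4)(0.175) + (6)(0.05) = 1.5
E[Y²] = (0)²(0.275) + (1)²(0.5) + (4)²(0.175) + (6)²(0.05) = 5.1
Var(Y) = E[Y²] − (E[Y])² = 5.1 − (1.5)² = 2.85

2.850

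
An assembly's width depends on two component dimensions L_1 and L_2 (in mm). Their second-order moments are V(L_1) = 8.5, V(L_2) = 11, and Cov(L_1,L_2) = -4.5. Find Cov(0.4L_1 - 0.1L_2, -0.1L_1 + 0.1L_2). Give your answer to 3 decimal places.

-0.675

Cov(0.4L_1 - 0.1L_2, -0.1L_1 + 0.1L_2) = (0.4)(-0.1)V(L_1) + (-0.1)(0.1)V(L_2) + [(0.4)(0.1) + (-0.1)(-0.1)]Cov(L_1,L_2)
= -0.04·8.5 + -0.01·11 + 0.05·-4.5 = -0.675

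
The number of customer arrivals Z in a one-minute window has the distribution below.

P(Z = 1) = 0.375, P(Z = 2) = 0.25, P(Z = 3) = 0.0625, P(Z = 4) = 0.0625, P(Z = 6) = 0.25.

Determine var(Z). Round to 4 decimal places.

E[Z] = (1)(0.375) + (2)(0.25) + (3)(0.0625) + (4)(0.0625) + (6)(0.25) = 2.8125
E[Z²] = (1)²(0.375) + (2)²(0.25) + (3)²(0.0625) + (4)²(0.0625) + (6)²(0.25) = 11.9375
var(Z) = E[Z²] − (E[Z])² = 11.9375 − (2.8125)² = 4.02734375

4.0273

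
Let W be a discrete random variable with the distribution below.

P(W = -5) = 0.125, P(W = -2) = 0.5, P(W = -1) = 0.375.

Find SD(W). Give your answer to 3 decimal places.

1.225

E[W] = (-5)(0.125) + (-2)(0.5) + (-1)(0.375) = -2
E[W²] = (-5)²(0.125) + (-2)²(0.5) + (-1)²(0.375) = 5.5
Var(W) = E[W²] − (E[W])² = 5.5 − (-2)² = 1.5
SD(W) = √1.5 ≈ 1.225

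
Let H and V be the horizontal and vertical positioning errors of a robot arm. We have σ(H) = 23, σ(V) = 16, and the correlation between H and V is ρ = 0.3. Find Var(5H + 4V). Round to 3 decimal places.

21737.000

Var(H) = (23)² = 529;  Var(V) = (16)² = 256
cov(H,V) = ρ·σ(H)·σ(V) = 0.3·23·16 = 110.4
Var(5H + 4V) = (5)²·Var(H) + (4)²·Var(V) + 2·(5)·(4)·cov(H,V)
= 25·529 + 16·256 + 40·110.4 = 21737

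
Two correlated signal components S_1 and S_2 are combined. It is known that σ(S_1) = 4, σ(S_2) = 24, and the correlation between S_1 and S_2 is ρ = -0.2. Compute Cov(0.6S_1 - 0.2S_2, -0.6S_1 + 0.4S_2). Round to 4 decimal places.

-58.7520

Var(S_1) = (4)² = 16;  Var(S_2) = (24)² = 576
Cov(S_1,S_2) = ρ·σ(S_1)·σ(S_2) = -0.2·4·24 = -19.2
Cov(0.6S_1 - 0.2S_2, -0.6S_1 + 0.4S_2) = (0.6)(-0.6)Var(S_1) + (-0.2)(0.4)Var(S_2) + [(0.6)(0.4) + (-0.2)(-0.6)]Cov(S_1,S_2)
= -0.36·16 + -0.08·576 + 0.36·-19.2 = -58.752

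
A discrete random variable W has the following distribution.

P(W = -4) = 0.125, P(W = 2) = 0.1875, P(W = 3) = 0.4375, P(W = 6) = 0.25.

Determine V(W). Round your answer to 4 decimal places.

8.4648

E[W] = (-4)(0.125) + (2)(0.1875) + (3)(0.4375) + (6)(0.25) = 2.6875
E[W²] = (-4)²(0.125) + (2)²(0.1875) + (3)²(0.4375) + (6)²(0.25) = 15.6875
V(W) = E[W²] − (E[W])² = 15.6875 − (2.6875)² = 8.46484375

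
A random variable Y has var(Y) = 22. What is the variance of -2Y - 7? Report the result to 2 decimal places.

88.00

var(-2Y - 7) = (-2)²·var(Y) = 4·22 = 88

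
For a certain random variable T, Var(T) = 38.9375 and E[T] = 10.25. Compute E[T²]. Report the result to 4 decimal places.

E[T²] = Var(T) + (E[T])² = 38.9375 + (10.25)² = 144

144.0000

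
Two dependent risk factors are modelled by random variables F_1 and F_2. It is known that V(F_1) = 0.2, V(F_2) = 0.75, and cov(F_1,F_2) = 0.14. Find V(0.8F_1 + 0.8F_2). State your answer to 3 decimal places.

V(0.8F_1 + 0.8F_2) = (0.8)²·V(F_1) + (0.8)²·V(F_2) + 2·(0.8)·(0.8)·cov(F_1,F_2)
= 0.64·0.2 + 0.64·0.75 + 1.28·0.14 = 0.7872

0.787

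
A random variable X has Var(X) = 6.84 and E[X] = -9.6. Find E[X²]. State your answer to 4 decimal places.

99.0000

E[X²] = Var(X) + (E[X])² = 6.84 + (-9.6)² = 99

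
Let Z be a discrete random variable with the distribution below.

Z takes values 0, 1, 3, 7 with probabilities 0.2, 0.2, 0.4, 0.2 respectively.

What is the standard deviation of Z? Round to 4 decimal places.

E[Z] = (0)(0.2) + (1)(0.2) + (3)(0.4) + (7)(0.2) = 2.8
E[Z²] = (0)²(0.2) + (1)²(0.2) + (3)²(0.4) + (7)²(0.2) = 13.6
Var(Z) = E[Z²] − (E[Z])² = 13.6 − (2.8)² = 5.76
SD(Z) = √5.76 ≈ 2.4000

2.4000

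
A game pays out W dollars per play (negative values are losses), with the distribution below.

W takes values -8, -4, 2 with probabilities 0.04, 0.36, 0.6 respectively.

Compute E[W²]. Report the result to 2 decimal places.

E[W²] = (-8)²(0.04) + (-4)²(0.36) + (2)²(0.6) = 10.72

10.72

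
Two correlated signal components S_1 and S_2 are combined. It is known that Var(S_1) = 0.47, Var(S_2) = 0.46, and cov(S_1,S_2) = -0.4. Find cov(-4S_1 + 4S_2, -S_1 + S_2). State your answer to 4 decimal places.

6.9200

cov(-4S_1 + 4S_2, -S_1 + S_2) = (-4)(-1)Var(S_1) + (4)(1)Var(S_2) + [(-4)(1) + (4)(-1)]cov(S_1,S_2)
= 4·0.47 + 4·0.46 + -8·-0.4 = 6.92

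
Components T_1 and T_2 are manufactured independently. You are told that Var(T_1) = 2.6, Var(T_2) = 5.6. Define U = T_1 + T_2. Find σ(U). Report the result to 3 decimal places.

By independence, Var(U) = (1)²Var(T_1) + (1)²Var(T_2)
= (1)²·2.6 + (1)²·5.6 = 8.2
σ(U) = √8.2 ≈ 2.864

2.864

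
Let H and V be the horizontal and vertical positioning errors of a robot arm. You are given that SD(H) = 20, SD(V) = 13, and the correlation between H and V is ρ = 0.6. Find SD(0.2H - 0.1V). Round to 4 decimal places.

Var(H) = (20)² = 400;  Var(V) = (13)² = 169
Cov(H,V) = ρ·SD(H)·SD(V) = 0.6·20·13 = 156
Var(0.2H - 0.1V) = (0.2)²·Var(H) + (-0.1)²·Var(V) + 2·(0.2)·(-0.1)·Cov(H,V)
= 0.04·400 + 0.01·169 + -0.04·156 = 11.45
SD(0.2H - 0.1V) = √11.45 ≈ 3.3838

3.3838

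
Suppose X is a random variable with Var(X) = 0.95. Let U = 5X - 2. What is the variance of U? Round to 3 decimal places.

Var(5X - 2) = (5)²·Var(X) = 25·0.95 = 23.75

23.750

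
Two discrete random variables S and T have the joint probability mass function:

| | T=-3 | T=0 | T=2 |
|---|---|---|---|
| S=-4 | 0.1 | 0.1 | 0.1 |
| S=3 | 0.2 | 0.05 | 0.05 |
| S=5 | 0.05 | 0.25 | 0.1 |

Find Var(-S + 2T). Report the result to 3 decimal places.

29.660

E[S] = 1.7,  E[T] = -0.55,  E[ST] = -0.85
Var(S) = 17.5 − (1.7)² = 14.61;  Var(T) = 4.15 − (-0.55)² = 3.8475
Cov(S,T) = -0.85 − (1.7)(-0.55) = 0.085
Var(-S + 2T) = (-1)²·14.61 + (2)²·3.8475 + 2·(-1)·(2)·0.085 = 29.66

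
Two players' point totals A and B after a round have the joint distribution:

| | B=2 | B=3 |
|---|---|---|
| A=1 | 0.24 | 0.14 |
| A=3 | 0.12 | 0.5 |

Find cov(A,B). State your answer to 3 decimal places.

0.206

E[A] = 2.24,  E[B] = 2.64
E[AB] = 6.12
cov(A,B) = E[AB] − E[A]E[B] = 6.12 − (2.24)(2.64) = 0.2064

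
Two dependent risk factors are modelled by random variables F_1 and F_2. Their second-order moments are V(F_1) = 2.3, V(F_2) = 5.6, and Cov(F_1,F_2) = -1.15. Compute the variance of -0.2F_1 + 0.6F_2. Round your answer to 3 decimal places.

2.384

V(-0.2F_1 + 0.6F_2) = (-0.2)²·V(F_1) + (0.6)²·V(F_2) + 2·(-0.2)·(0.6)·Cov(F_1,F_2)
= 0.04·2.3 + 0.36·5.6 + -0.24·-1.15 = 2.384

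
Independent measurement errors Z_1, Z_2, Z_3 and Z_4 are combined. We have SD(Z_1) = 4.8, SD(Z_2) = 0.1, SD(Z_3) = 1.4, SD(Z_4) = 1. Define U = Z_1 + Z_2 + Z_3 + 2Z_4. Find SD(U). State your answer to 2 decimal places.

Var(Z_1) = 23.04, Var(Z_2) = 0.01, Var(Z_3) = 1.96, Var(Z_4) = 1
By independence, Var(U) = (1)²Var(Z_1) + (1)²Var(Z_2) + (1)²Var(Z_3) + (2)²Var(Z_4)
= (1)²·23.04 + (1)²·0.01 + (1)²·1.96 + (2)²·1 = 29.01
SD(U) = √29.01 ≈ 5.39

5.39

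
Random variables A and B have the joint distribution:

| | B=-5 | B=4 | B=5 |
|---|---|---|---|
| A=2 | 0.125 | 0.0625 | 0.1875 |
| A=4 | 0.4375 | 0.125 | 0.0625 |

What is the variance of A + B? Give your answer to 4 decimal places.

E[A] = 3.25,  E[B] = -0.8125,  E[AB] = -4.375
V(A) = 11.5 − (3.25)² = 0.9375;  V(B) = 23.3125 − (-0.8125)² = 22.65234375
Cov(A,B) = -4.375 − (3.25)(-0.8125) = -1.734375
V(A + B) = (1)²·0.9375 + (1)²·22.65234375 + 2·(1)·(1)·-1.734375 = 20.12109375

20.1211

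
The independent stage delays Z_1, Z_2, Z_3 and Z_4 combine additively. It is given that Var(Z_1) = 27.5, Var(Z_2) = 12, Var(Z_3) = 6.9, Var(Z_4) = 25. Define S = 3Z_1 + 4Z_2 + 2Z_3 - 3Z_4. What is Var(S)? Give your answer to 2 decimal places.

692.10

By independence, Var(S) = (3)²Var(Z_1) + (4)²Var(Z_2) + (2)²Var(Z_3) + (-3)²Var(Z_4)
= (3)²·27.5 + (4)²·12 + (2)²·6.9 + (-3)²·25 = 692.1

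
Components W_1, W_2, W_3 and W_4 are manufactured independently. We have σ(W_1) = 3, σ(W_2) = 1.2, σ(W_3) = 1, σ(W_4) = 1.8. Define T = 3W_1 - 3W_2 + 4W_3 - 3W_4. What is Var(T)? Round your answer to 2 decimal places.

139.12

Var(W_1) = 9, Var(W_2) = 1.44, Var(W_3) = 1, Var(W_4) = 3.24
By independence, Var(T) = (3)²Var(W_1) + (-3)²Var(W_2) + (4)²Var(W_3) + (-3)²Var(W_4)
= (3)²·9 + (-3)²·1.44 + (4)²·1 + (-3)²·3.24 = 139.12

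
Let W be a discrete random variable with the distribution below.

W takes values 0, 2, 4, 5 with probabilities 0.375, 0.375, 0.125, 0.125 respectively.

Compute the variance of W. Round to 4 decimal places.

E[W] = (0)(0.375) + (2)(0.375) + (4)(0.125) + (5)(0.125) = 1.875
E[W²] = (0)²(0.375) + (2)²(0.375) + (4)²(0.125) + (5)²(0.125) = 6.625
var(W) = E[W²] − (E[W])² = 6.625 − (1.875)² = 3.109375

3.1094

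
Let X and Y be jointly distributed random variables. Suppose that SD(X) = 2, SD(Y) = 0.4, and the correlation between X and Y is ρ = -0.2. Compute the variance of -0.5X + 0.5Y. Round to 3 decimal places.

Var(X) = (2)² = 4;  Var(Y) = (0.4)² = 0.16
Cov(X,Y) = ρ·SD(X)·SD(Y) = -0.2·2·0.4 = -0.16
Var(-0.5X + 0.5Y) = (-0.5)²·Var(X) + (0.5)²·Var(Y) + 2·(-0.5)·(0.5)·Cov(X,Y)
= 0.25·4 + 0.25·0.16 + -0.5·-0.16 = 1.12

1.120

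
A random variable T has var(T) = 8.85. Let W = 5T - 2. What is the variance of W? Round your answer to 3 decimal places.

221.250

var(5T - 2) = (5)²·var(T) = 25·8.85 = 221.25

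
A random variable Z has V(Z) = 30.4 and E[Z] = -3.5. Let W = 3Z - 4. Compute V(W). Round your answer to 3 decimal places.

273.600

V(3Z - 4) = (3)²·V(Z) = 9·30.4 = 273.6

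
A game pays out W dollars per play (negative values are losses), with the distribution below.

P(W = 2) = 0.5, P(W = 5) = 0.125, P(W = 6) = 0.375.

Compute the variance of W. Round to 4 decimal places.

3.6094

E[W] = (2)(0.5) + (5)(0.125) + (6)(0.375) = 3.875
E[W²] = (2)²(0.5) + (5)²(0.125) + (6)²(0.375) = 18.625
Var(W) = E[W²] − (E[W])² = 18.625 − (3.875)² = 3.609375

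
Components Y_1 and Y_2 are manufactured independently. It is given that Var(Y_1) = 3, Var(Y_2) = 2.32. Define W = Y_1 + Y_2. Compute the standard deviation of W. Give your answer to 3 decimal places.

By independence, Var(W) = (1)²Var(Y_1) + (1)²Var(Y_2)
= (1)²·3 + (1)²·2.32 = 5.32
sd(W) = √5.32 ≈ 2.307

2.307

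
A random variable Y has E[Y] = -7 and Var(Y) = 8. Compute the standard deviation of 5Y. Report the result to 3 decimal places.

Var(5Y) = (5)²·8 = 200
sd(5Y) = √200 ≈ 14.142

14.142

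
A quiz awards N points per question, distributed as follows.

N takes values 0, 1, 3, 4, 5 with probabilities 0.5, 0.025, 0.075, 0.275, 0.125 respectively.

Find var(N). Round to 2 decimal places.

4.32

E[N] = (0)(0.5) + (1)(0.025) + (3)(0.075) + (4)(0.275) + (5)(0.125) = 1.975
E[N²] = (0)²(0.5) + (1)²(0.025) + (3)²(0.075) + (4)²(0.275) + (5)²(0.125) = 8.225
var(N) = E[N²] − (E[N])² = 8.225 − (1.975)² = 4.324375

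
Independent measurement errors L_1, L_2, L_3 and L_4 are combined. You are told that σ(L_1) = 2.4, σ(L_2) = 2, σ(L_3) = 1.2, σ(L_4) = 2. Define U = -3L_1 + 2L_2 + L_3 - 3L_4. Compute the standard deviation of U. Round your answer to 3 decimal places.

10.261

Var(L_1) = 5.76, Var(L_2) = 4, Var(L_3) = 1.44, Var(L_4) = 4
By independence, Var(U) = (-3)²Var(L_1) + (2)²Var(L_2) + (1)²Var(L_3) + (-3)²Var(L_4)
= (-3)²·5.76 + (2)²·4 + (1)²·1.44 + (-3)²·4 = 105.28
σ(U) = √105.28 ≈ 10.261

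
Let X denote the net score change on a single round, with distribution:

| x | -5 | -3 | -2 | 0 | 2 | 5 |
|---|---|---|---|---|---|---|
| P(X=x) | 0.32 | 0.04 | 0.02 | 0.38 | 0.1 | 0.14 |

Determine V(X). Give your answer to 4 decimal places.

E[X] = (-5)(0.32) + (-3)(0.04) + (-2)(0.02) + (0)(0.38) + (2)(0.1) + (5)(0.14) = -0.86
E[X²] = (-5)²(0.32) + (-3)²(0.04) + (-2)²(0.02) + (0)²(0.38) + (2)²(0.1) + (5)²(0.14) = 12.34
V(X) = E[X²] − (E[X])² = 12.34 − (-0.86)² = 11.6004

11.6004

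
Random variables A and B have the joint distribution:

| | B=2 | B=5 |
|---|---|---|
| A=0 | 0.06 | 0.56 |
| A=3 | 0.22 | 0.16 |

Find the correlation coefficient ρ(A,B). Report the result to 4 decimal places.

-0.5212

E[A] = 1.14,  E[B] = 4.16
E[AB] = 3.72
cov(A,B) = E[AB] − E[A]E[B] = 3.72 − (1.14)(4.16) = -1.0224
Var(A) = 2.1204,  Var(B) = 1.8144
ρ = -1.0224 / √(2.1204·1.8144) ≈ -0.5212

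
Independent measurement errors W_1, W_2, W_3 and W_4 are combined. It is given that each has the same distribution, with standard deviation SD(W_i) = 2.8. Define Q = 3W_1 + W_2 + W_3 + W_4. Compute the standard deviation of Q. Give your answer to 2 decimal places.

var(W_i) = (2.8)² = 7.84
By independence, var(Q) = (3)²var(W_1) + (1)²var(W_2) + (1)²var(W_3) + (1)²var(W_4)
= (3)²·7.84 + (1)²·7.84 + (1)²·7.84 + (1)²·7.84 = 94.08
SD(Q) = √94.08 ≈ 9.70

9.70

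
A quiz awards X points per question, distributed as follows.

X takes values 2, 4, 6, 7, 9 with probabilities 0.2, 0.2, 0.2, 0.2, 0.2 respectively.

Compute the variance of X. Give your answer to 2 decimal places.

5.84

E[X] = (2)(0.2) + (4)(0.2) + (6)(0.2) + (7)(0.2) + (9)(0.2) = 5.6
E[X²] = (2)²(0.2) + (4)²(0.2) + (6)²(0.2) + (7)²(0.2) + (9)²(0.2) = 37.2
V(X) = E[X²] − (E[X])² = 37.2 − (5.6)² = 5.84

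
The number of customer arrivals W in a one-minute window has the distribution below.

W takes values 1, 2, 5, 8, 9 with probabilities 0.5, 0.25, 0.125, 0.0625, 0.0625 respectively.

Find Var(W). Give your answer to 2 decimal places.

E[W] = (1)(0.5) + (2)(0.25) + (5)(0.125) + (8)(0.0625) + (9)(0.0625) = 2.6875
E[W²] = (1)²(0.5) + (2)²(0.25) + (5)²(0.125) + (8)²(0.0625) + (9)²(0.0625) = 13.6875
Var(W) = E[W²] − (E[W])² = 13.6875 − (2.6875)² = 6.46484375

6.46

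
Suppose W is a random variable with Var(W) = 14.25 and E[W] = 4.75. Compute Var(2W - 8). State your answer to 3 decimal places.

Var(2W - 8) = (2)²·Var(W) = 4·14.25 = 57

57.000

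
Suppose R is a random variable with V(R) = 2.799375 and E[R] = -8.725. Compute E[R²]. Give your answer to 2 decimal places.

78.93

E[R²] = V(R) + (E[R])² = 2.799375 + (-8.725)² = 78.925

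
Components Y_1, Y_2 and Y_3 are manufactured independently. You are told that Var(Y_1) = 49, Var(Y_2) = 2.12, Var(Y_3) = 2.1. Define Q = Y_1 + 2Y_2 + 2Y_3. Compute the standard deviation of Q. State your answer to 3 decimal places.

By independence, Var(Q) = (1)²Var(Y_1) + (2)²Var(Y_2) + (2)²Var(Y_3)
= (1)²·49 + (2)²·2.12 + (2)²·2.1 = 65.88
SD(Q) = √65.88 ≈ 8.117

8.117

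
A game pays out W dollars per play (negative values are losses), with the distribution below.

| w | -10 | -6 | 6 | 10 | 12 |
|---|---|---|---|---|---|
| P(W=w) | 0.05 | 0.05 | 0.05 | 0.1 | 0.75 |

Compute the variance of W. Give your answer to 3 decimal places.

36.350

E[W] = (-10)(0.05) + (-6)(0.05) + (6)(0.05) + (10)(0.1) + (12)(0.75) = 9.5
E[W²] = (-10)²(0.05) + (-6)²(0.05) + (6)²(0.05) + (10)²(0.1) + (12)²(0.75) = 126.6
V(W) = E[W²] − (E[W])² = 126.6 − (9.5)² = 36.35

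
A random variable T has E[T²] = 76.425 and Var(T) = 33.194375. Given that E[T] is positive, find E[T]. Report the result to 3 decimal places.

6.575

(E[T])² = E[T²] − Var(T) = 76.425 − 33.194375 = 43.230625
E[T] = √43.230625 = 6.575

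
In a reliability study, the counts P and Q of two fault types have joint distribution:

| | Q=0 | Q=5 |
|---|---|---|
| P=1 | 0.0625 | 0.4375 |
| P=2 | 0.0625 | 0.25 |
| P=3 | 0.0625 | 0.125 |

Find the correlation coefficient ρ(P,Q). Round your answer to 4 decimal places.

E[P] = 1.6875,  E[Q] = 4.0625
E[PQ] = 6.5625
Cov(P,Q) = E[PQ] − E[P]E[Q] = 6.5625 − (1.6875)(4.0625) = -0.29296875
var(P) = 0.58984375,  var(Q) = 3.80859375
ρ = -0.29296875 / √(0.58984375·3.80859375) ≈ -0.1955

-0.1955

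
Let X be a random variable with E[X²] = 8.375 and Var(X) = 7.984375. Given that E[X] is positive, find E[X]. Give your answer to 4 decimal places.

0.6250

(E[X])² = E[X²] − Var(X) = 8.375 − 7.984375 = 0.390625
E[X] = √0.390625 = 0.625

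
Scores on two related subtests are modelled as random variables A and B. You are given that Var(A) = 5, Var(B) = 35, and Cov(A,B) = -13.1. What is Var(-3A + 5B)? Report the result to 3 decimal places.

Var(-3A + 5B) = (-3)²·Var(A) + (5)²·Var(B) + 2·(-3)·(5)·Cov(A,B)
= 9·5 + 25·35 + -30·-13.1 = 1313

1313.000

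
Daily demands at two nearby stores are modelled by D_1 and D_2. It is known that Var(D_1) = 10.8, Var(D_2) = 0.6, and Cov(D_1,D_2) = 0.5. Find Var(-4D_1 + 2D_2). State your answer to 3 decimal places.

167.200

Var(-4D_1 + 2D_2) = (-4)²·Var(D_1) + (2)²·Var(D_2) + 2·(-4)·(2)·Cov(D_1,D_2)
= 16·10.8 + 4·0.6 + -16·0.5 = 167.2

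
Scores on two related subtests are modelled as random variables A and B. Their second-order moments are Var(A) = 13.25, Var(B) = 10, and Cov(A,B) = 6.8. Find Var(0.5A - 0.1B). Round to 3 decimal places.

2.733

Var(0.5A - 0.1B) = (0.5)²·Var(A) + (-0.1)²·Var(B) + 2·(0.5)·(-0.1)·Cov(A,B)
= 0.25·13.25 + 0.01·10 + -0.1·6.8 = 2.7325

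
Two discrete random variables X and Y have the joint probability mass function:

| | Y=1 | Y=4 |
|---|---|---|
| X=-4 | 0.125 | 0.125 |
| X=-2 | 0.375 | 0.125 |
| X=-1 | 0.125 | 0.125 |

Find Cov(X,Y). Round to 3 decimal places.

E[X] = -2.25,  E[Y] = 2.125
E[XY] = -4.875
Cov(X,Y) = E[XY] − E[X]E[Y] = -4.875 − (-2.25)(2.125) = -0.09375

-0.094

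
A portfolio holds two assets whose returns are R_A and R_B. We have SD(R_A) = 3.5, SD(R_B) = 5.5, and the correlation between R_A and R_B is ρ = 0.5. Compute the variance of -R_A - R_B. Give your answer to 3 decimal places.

61.750

var(R_A) = (3.5)² = 12.25;  var(R_B) = (5.5)² = 30.25
Cov(R_A,R_B) = ρ·SD(R_A)·SD(R_B) = 0.5·3.5·5.5 = 9.625
var(-R_A - R_B) = (-1)²·var(R_A) + (-1)²·var(R_B) + 2·(-1)·(-1)·Cov(R_A,R_B)
= 1·12.25 + 1·30.25 + 2·9.625 = 61.75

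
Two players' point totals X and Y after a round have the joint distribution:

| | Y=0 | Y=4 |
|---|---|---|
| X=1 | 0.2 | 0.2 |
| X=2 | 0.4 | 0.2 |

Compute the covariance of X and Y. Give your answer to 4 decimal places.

-0.1600

E[X] = 1.6,  E[Y] = 1.6
E[XY] = 2.4
Cov(X,Y) = E[XY] − E[X]E[Y] = 2.4 − (1.6)(1.6) = -0.16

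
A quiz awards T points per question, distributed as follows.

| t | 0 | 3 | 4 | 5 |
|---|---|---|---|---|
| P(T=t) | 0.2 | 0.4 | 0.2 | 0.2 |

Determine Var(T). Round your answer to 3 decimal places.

E[T] = (0)(0.2) + (3)(0.4) + (4)(0.2) + (5)(0.2) = 3
E[T²] = (0)²(0.2) + (3)²(0.4) + (4)²(0.2) + (5)²(0.2) = 11.8
Var(T) = E[T²] − (E[T])² = 11.8 − (3)² = 2.8

2.800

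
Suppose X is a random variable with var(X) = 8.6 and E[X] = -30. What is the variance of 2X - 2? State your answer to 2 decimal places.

var(2X - 2) = (2)²·var(X) = 4·8.6 = 34.4

34.40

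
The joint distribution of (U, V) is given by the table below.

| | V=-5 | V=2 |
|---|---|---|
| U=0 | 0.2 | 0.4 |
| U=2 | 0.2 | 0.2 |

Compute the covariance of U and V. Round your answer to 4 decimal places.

-0.5600

E[U] = 0.8,  E[V] = -0.8
E[UV] = -1.2
Cov(U,V) = E[UV] − E[U]E[V] = -1.2 − (0.8)(-0.8) = -0.56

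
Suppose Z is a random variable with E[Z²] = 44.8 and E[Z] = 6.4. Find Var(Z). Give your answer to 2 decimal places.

Var(Z) = 44.8 − (6.4)² = 3.84

3.84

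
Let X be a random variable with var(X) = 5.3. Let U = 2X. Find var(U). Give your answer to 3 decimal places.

21.200

var(2X) = (2)²·var(X) = 4·5.3 = 21.2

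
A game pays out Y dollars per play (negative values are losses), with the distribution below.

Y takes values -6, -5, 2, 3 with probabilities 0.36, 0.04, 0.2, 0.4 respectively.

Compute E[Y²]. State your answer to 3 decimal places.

E[Y²] = (-6)²(0.36) + (-5)²(0.04) + (2)²(0.2) + (3)²(0.4) = 18.36

18.360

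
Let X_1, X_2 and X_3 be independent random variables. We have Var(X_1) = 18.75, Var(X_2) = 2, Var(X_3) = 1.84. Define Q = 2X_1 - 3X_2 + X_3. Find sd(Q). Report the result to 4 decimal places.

By independence, Var(Q) = (2)²Var(X_1) + (-3)²Var(X_2) + (1)²Var(X_3)
= (2)²·18.75 + (-3)²·2 + (1)²·1.84 = 94.84
sd(Q) = √94.84 ≈ 9.7386

9.7386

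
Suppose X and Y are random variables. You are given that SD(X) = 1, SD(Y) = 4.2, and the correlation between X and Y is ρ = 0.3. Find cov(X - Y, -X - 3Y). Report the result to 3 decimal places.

49.400

var(X) = (1)² = 1;  var(Y) = (4.2)² = 17.64
cov(X,Y) = ρ·SD(X)·SD(Y) = 0.3·1·4.2 = 1.26
cov(X - Y, -X - 3Y) = (1)(-1)var(X) + (-1)(-3)var(Y) + [(1)(-3) + (-1)(-1)]cov(X,Y)
= -1·1 + 3·17.64 + -2·1.26 = 49.4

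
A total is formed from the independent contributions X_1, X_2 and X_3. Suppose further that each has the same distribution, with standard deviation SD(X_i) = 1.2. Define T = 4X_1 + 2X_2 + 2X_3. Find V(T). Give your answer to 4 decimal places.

34.5600

V(X_i) = (1.2)² = 1.44
By independence, V(T) = (4)²V(X_1) + (2)²V(X_2) + (2)²V(X_3)
= (4)²·1.44 + (2)²·1.44 + (2)²·1.44 = 34.56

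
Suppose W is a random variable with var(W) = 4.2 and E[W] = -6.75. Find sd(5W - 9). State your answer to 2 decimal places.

var(5W - 9) = (5)²·4.2 = 105
sd(5W - 9) = √105 ≈ 10.25

10.25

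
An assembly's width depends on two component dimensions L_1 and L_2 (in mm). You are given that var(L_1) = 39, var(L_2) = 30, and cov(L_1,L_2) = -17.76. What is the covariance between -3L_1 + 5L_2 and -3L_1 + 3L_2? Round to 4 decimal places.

1227.2400

cov(-3L_1 + 5L_2, -3L_1 + 3L_2) = (-3)(-3)var(L_1) + (5)(3)var(L_2) + [(-3)(3) + (5)(-3)]cov(L_1,L_2)
= 9·39 + 15·30 + -24·-17.76 = 1227.24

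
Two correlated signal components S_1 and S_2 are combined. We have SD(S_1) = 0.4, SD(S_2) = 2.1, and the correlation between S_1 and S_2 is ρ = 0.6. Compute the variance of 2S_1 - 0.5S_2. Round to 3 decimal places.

0.735

Var(S_1) = (0.4)² = 0.16;  Var(S_2) = (2.1)² = 4.41
Cov(S_1,S_2) = ρ·SD(S_1)·SD(S_2) = 0.6·0.4·2.1 = 0.504
Var(2S_1 - 0.5S_2) = (2)²·Var(S_1) + (-0.5)²·Var(S_2) + 2·(2)·(-0.5)·Cov(S_1,S_2)
= 4·0.16 + 0.25·4.41 + -2·0.504 = 0.7345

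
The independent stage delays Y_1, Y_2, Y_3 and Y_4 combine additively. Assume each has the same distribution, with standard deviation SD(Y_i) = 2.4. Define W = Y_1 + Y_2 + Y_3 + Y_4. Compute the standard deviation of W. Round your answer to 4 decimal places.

4.8000

var(Y_i) = (2.4)² = 5.76
By independence, var(W) = (1)²var(Y_1) + (1)²var(Y_2) + (1)²var(Y_3) + (1)²var(Y_4)
= (1)²·5.76 + (1)²·5.76 + (1)²·5.76 + (1)²·5.76 = 23.04
SD(W) = √23.04 ≈ 4.8000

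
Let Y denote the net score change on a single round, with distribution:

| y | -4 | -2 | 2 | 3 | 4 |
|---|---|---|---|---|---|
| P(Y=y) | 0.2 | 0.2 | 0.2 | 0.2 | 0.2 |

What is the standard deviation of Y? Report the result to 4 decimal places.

3.0725

E[Y] = (-4)(0.2) + (-2)(0.2) + (2)(0.2) + (3)(0.2) + (4)(0.2) = 0.6
E[Y²] = (-4)²(0.2) + (-2)²(0.2) + (2)²(0.2) + (3)²(0.2) + (4)²(0.2) = 9.8
var(Y) = E[Y²] − (E[Y])² = 9.8 − (0.6)² = 9.44
SD(Y) = √9.44 ≈ 3.0725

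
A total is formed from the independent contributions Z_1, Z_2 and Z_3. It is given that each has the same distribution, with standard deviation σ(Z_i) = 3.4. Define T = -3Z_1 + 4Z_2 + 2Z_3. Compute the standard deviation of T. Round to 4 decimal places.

18.3096

V(Z_i) = (3.4)² = 11.56
By independence, V(T) = (-3)²V(Z_1) + (4)²V(Z_2) + (2)²V(Z_3)
= (-3)²·11.56 + (4)²·11.56 + (2)²·11.56 = 335.24
σ(T) = √335.24 ≈ 18.3096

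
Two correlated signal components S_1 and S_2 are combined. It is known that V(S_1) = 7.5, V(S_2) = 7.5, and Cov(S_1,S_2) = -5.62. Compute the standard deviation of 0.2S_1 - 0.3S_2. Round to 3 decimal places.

1.284

V(0.2S_1 - 0.3S_2) = (0.2)²·V(S_1) + (-0.3)²·V(S_2) + 2·(0.2)·(-0.3)·Cov(S_1,S_2)
= 0.04·7.5 + 0.09·7.5 + -0.12·-5.62 = 1.6494
SD(0.2S_1 - 0.3S_2) = √1.6494 ≈ 1.284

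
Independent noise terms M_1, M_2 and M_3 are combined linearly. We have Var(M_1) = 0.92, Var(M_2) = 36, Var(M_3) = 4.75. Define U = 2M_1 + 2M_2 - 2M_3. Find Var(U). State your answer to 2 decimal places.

By independence, Var(U) = (2)²Var(M_1) + (2)²Var(M_2) + (-2)²Var(M_3)
= (2)²·0.92 + (2)²·36 + (-2)²·4.75 = 166.68

166.68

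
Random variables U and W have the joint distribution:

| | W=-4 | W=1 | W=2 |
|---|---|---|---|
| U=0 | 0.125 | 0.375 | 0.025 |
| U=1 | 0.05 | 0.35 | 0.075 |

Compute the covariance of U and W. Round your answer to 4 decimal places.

0.1931

E[U] = 0.475,  E[W] = 0.225
E[UW] = 0.3
cov(U,W) = E[UW] − E[U]E[W] = 0.3 − (0.475)(0.225) = 0.193125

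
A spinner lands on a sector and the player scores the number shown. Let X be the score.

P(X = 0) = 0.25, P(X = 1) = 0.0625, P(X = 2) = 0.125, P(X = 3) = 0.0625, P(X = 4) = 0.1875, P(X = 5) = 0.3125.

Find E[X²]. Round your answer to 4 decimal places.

E[X²] = (0)²(0.25) + (1)²(0.0625) + (2)²(0.125) + (3)²(0.0625) + (4)²(0.1875) + (5)²(0.3125) = 11.9375

11.9375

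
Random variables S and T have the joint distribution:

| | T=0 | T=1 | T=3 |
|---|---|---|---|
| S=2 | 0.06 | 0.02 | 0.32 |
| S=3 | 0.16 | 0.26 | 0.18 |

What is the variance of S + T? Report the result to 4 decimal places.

1.3156

E[S] = 2.6,  E[T] = 1.78,  E[ST] = 4.36
V(S) = 7 − (2.6)² = 0.24;  V(T) = 4.78 − (1.78)² = 1.6116
cov(S,T) = 4.36 − (2.6)(1.78) = -0.268
V(S + T) = (1)²·0.24 + (1)²·1.6116 + 2·(1)·(1)·-0.268 = 1.3156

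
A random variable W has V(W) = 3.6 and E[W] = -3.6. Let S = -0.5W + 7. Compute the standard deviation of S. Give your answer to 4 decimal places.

V(-0.5W + 7) = (-0.5)²·3.6 = 0.9
sd(S) = √0.9 ≈ 0.9487

0.9487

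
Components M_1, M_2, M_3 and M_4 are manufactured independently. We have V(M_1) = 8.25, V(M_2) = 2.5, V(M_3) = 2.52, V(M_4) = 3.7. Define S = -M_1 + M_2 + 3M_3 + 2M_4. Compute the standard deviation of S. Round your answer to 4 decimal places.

By independence, V(S) = (-1)²V(M_1) + (1)²V(M_2) + (3)²V(M_3) + (2)²V(M_4)
= (-1)²·8.25 + (1)²·2.5 + (3)²·2.52 + (2)²·3.7 = 48.23
SD(S) = √48.23 ≈ 6.9448

6.9448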